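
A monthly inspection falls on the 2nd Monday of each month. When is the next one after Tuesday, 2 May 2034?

May 2034 starts on a Monday; its first Monday is the 1st, so the 2nd Monday is the 8th — 8 May 2034.
8 May 2034 is after 2 May 2034, so that is the next one.

8 May 2034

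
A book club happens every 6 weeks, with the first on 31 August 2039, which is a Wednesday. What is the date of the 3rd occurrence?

The 3rd occurrence is 2 intervals after the first: 2 × 42 = 84 days after 31 August 2039.
August has 31 days — 0 days to the end of August leaves 84.
September has 30 days (54 left).
October has 31 days (23 left).
23 days into November → 23 November 2039.

23 November 2039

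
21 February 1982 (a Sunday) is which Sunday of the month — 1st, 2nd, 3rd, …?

3rd

Day 21 falls in week ⌈21/7⌉ of the month.
Days 1–7 hold the 1st Sunday, 8–14 the 2nd, 15–21 the 3rd, 22–28 the 4th, 29–31 the 5th.
21 is in the range for the 3rd.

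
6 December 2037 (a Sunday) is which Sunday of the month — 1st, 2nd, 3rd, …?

Day 6 falls in week ⌈6/7⌉ of the month.
Days 1–7 hold the 1st Sunday, 8–14 the 2nd, 15–21 the 3rd, 22–28 the 4th, 29–31 the 5th.
6 is in the range for the 1st.

1st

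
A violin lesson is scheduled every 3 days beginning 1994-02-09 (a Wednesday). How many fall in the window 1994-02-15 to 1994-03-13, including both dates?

9

Occurrences land 3·i days after 1994-02-09 for i = 0, 1, 2, …
1994-02-15 is 6 days after the start; 6 ÷ 3 = 2 remainder 0. First occurrence in the window: #3 on 1994-02-15 (2×3 = 6 days in).
1994-03-13 is 32 days after the start; 32 ÷ 3 = 10 remainder 2. Last occurrence in the window: #11 on 1994-03-11.
Occurrences #3 through #11: 9 in total.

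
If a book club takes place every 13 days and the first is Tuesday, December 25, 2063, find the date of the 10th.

April 20, 2064

The 10th occurrence is 9 intervals after the first: 9 × 13 = 117 days after December 25, 2063.
December has 31 days — 6 days to the end of December leaves 111.
January has 31 days (80 left).
February has 29 days (51 left).
March has 31 days (20 left).
20 days into April → April 20, 2064.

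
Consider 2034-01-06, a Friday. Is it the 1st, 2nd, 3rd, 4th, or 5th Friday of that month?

1st

Day 6 falls in week ⌈6/7⌉ of the month.
Days 1–7 hold the 1st Friday, 8–14 the 2nd, 15–21 the 3rd, 22–28 the 4th, 29–31 the 5th.
6 is in the range for the 1st.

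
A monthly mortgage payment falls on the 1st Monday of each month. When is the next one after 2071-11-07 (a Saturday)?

2071-12-07

November 2071 starts on a Sunday, so its 1st Monday is 2071-11-02 (1 day in).
That is not after 2071-11-07, so look at December 2071.
December 2071 starts on a Tuesday, so its 1st Monday is 2071-12-07 (6 days in).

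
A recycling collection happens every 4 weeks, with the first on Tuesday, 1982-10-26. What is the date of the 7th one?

1983-04-12

The 7th occurrence is 6 intervals after the first: 6 × 28 = 168 days after 1982-10-26.
October has 31 days — 5 days to the end of October leaves 163.
November has 30 days (133 left).
December has 31 days (102 left).
January has 31 days (71 left).
February has 28 days (43 left).
March has 31 days (12 left).
12 days into April → 1983-04-12.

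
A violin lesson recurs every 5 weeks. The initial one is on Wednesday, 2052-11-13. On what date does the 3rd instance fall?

2053-01-22

The 3rd occurrence is 2 intervals after the first: 2 × 35 = 70 days after 2052-11-13.
November has 30 days — 17 days to the end of November leaves 53.
December has 31 days (22 left).
22 days into January → 2053-01-22.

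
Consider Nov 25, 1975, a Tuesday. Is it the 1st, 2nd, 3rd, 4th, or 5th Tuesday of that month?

4th

Day 25 falls in week ⌈25/7⌉ of the month.
Days 1–7 hold the 1st Tuesday, 8–14 the 2nd, 15–21 the 3rd, 22–28 the 4th, 29–31 the 5th.
25 is in the range for the 4th.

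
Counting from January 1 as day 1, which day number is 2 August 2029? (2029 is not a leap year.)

214

Days in months before August: 31 + 28 + 31 + 30 + 31 + 30 + 31 = 212.
Plus 2 days into August → day 214.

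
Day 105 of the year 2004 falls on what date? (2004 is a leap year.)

14 April 2004

January has 31 days (105 − 31 = 74 remain).
February has 29 days (74 − 29 = 45 remain).
March has 31 days (45 − 31 = 14 remain).
14 into April → April 14.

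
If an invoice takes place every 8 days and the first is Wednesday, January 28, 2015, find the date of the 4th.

February 21, 2015

The 4th occurrence is 3 intervals after the first: 3 × 8 = 24 days after January 28, 2015.
January has 31 days — 3 days to the end of January leaves 21.
21 days into February → February 21, 2015.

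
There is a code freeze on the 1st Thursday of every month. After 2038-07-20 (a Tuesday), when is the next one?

July 2038 starts on a Thursday, so its 1st Thursday is 2038-07-01.
That is not after 2038-07-20, so look at August 2038.
August 2038 starts on a Sunday, so its 1st Thursday is 2038-08-05 (4 days in).

2038-08-05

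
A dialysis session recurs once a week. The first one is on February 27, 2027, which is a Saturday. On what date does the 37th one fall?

The 37th occurrence is 36 intervals after the first: 36 × 7 = 252 days after February 27, 2027.
February has 28 days — 1 day to the end of February leaves 251.
March has 31 days (220 left).
April has 30 days (190 left).
May has 31 days (159 left).
June has 30 days (129 left).
July has 31 days (98 left).
August has 31 days (67 left).
September has 30 days (37 left).
October has 31 days (6 left).
6 days into November → November 6, 2027.

November 6, 2027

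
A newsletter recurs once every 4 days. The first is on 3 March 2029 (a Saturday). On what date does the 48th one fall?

The 48th occurrence is 47 intervals after the first: 47 × 4 = 188 days after 3 March 2029.
March has 31 days — 28 days to the end of March leaves 160.
April has 30 days (130 left).
May has 31 days (99 left).
June has 30 days (69 left).
July has 31 days (38 left).
August has 31 days (7 left).
7 days into September → 7 September 2029.

7 September 2029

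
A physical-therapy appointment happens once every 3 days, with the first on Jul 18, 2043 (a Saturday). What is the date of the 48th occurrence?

The 48th occurrence is 47 intervals after the first: 47 × 3 = 141 days after Jul 18, 2043.
Jul has 31 days — 13 days to the end of Jul leaves 128.
Aug has 31 days (97 left).
Sep has 30 days (67 left).
Oct has 31 days (36 left).
Nov has 30 days (6 left).
6 days into Dec → Dec 6, 2043.

Dec 6, 2043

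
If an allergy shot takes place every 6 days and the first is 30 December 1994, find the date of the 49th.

14 October 1995

The 49th occurrence is 48 intervals after the first: 48 × 6 = 288 days after 30 December 1994.
December has 31 days — 1 day to the end of December leaves 287.
January has 31 days (256 left).
February has 28 days (228 left).
March has 31 days (197 left).
April has 30 days (167 left).
May has 31 days (136 left).
June has 30 days (106 left).
July has 31 days (75 left).
August has 31 days (44 left).
September has 30 days (14 left).
14 days into October → 14 October 1995.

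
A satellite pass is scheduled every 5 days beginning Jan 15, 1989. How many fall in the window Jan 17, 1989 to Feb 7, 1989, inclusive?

4

Occurrences land 5·i days after Jan 15, 1989 for i = 0, 1, 2, …
Jan 17, 1989 is 2 days after the start; 2 ÷ 5 = 0 remainder 2; since the remainder is 2, round up to i = 1. First occurrence in the window: #2 on Jan 20, 1989 (1×5 = 5 days in).
Feb 7, 1989 is 23 days after the start; 23 ÷ 5 = 4 remainder 3. Last occurrence in the window: #5 on Feb 4, 1989.
Occurrences #2 through #5: 4 in total.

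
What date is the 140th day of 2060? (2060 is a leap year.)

Jan has 31 days (140 − 31 = 109 remain).
Feb has 29 days (109 − 29 = 80 remain).
Mar has 31 days (80 − 31 = 49 remain).
Apr has 30 days (49 − 30 = 19 remain).
19 into May → May 19.

May 19, 2060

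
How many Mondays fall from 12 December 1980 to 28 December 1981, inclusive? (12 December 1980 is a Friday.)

55

12 December 1980 is a Friday; the first Monday on or after it is 15 December 1980 (3 days later).
From 15 December 1980 to 28 December 1981: 16 + 362 = 378 days (rest of 1980, to 28 December 1981 in 1981).
378 ÷ 7 = 54 full weeks with remainder 0, so 54 more Mondays after the first → 55.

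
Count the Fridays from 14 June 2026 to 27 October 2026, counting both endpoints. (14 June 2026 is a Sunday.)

19

14 June 2026 is a Sunday; the first Friday on or after it is 19 June 2026 (5 days later).
From 19 June 2026 to 27 October 2026: 11 + 31 + 31 + 30 + 27 = 130 days (rest of June, July, August, September, October).
130 ÷ 7 = 18 full weeks with remainder 4, so 18 more Fridays after the first → 19.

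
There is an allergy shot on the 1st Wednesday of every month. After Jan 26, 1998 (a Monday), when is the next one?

Feb 4, 1998

Jan 1998 starts on a Thursday, so its 1st Wednesday is Jan 7, 1998 (6 days in).
That is not after Jan 26, 1998, so look at Feb 1998.
Feb 1998 starts on a Sunday, so its 1st Wednesday is Feb 4, 1998 (3 days in).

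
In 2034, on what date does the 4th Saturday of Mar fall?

Mar 25, 2034

Mar 2034 begins on a Wednesday, so the first Saturday is Mar 4 (3 days later).
The 4th Saturday is 3 weeks later: 4 + 21 = 25.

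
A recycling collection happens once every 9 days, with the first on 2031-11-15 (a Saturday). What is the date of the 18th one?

The 18th occurrence is 17 intervals after the first: 17 × 9 = 153 days after 2031-11-15.
November has 30 days — 15 days to the end of November leaves 138.
December has 31 days (107 left).
January has 31 days (76 left).
February has 29 days (47 left).
March has 31 days (16 left).
16 days into April → 2032-04-16.

2032-04-16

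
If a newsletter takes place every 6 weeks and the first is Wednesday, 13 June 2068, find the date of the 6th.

The 6th occurrence is 5 intervals after the first: 5 × 42 = 210 days after 13 June 2068.
June has 30 days — 17 days to the end of June leaves 193.
July has 31 days (162 left).
August has 31 days (131 left).
September has 30 days (101 left).
October has 31 days (70 left).
November has 30 days (40 left).
December has 31 days (9 left).
9 days into January → 9 January 2069.

9 January 2069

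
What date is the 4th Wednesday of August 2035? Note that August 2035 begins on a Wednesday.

August 2035 begins on a Wednesday, so the first Wednesday is August 1.
The 4th Wednesday is 3 weeks later: 1 + 21 = 22.

2035-08-22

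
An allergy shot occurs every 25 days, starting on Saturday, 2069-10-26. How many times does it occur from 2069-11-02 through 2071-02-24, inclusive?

19

Occurrences land 25·i days after 2069-10-26 for i = 0, 1, 2, …
2069-11-02 is 7 days after the start; 7 ÷ 25 = 0 remainder 7; since the remainder is 7, round up to i = 1. First occurrence in the window: #2 on 2069-11-20 (1×25 = 25 days in).
2071-02-24 is 486 days after the start; 486 ÷ 25 = 19 remainder 11. Last occurrence in the window: #20 on 2071-02-13.
Occurrences #2 through #20: 19 in total.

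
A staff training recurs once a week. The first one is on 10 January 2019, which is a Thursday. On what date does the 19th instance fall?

The 19th occurrence is 18 intervals after the first: 18 × 7 = 126 days after 10 January 2019.
January has 31 days — 21 days to the end of January leaves 105.
February has 28 days (77 left).
March has 31 days (46 left).
April has 30 days (16 left).
16 days into May → 16 May 2019.

16 May 2019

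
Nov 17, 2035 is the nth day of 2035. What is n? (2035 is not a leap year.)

Days in months before Nov: 31 + 28 + 31 + 30 + 31 + 30 + 31 + 31 + 30 + 31 = 304.
Plus 17 days into Nov → day 321.

321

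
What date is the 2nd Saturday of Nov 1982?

Nov 13, 1982

Nov 1982 begins on a Monday, so the first Saturday is Nov 6 (5 days later).
The 2nd Saturday is 1 weeks later: 6 + 7 = 13.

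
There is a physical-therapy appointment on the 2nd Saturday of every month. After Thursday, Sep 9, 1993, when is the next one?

Sep 1993 starts on a Wednesday; its first Saturday is the 4th, so the 2nd Saturday is the 11th — Sep 11, 1993.
Sep 11, 1993 is after Sep 9, 1993, so that is the next one.

Sep 11, 1993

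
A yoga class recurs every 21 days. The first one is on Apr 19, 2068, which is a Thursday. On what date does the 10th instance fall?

The 10th occurrence is 9 intervals after the first: 9 × 21 = 189 days after Apr 19, 2068.
Apr has 30 days — 11 days to the end of Apr leaves 178.
May has 31 days (147 left).
Jun has 30 days (117 left).
Jul has 31 days (86 left).
Aug has 31 days (55 left).
Sep has 30 days (25 left).
25 days into Oct → Oct 25, 2068.

Oct 25, 2068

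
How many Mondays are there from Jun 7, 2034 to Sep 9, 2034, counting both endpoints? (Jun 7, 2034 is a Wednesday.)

Jun 7, 2034 is a Wednesday; the first Monday on or after it is Jun 12, 2034 (5 days later).
From Jun 12, 2034 to Sep 9, 2034: 18 + 31 + 31 + 9 = 89 days (rest of Jun, Jul, Aug, Sep).
89 ÷ 7 = 12 full weeks with remainder 5, so 12 more Mondays after the first → 13.

13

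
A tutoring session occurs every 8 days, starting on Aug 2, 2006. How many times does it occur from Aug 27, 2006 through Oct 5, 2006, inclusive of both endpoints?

Occurrences land 8·i days after Aug 2, 2006 for i = 0, 1, 2, …
Aug 27, 2006 is 25 days after the start; 25 ÷ 8 = 3 remainder 1; since the remainder is 1, round up to i = 4. First occurrence in the window: #5 on Sep 3, 2006 (4×8 = 32 days in).
Oct 5, 2006 is 64 days after the start; 64 ÷ 8 = 8 remainder 0. Last occurrence in the window: #9 on Oct 5, 2006.
Occurrences #5 through #9: 5 in total.

5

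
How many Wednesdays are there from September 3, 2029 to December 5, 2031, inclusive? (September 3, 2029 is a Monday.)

118

September 3, 2029 is a Monday; the first Wednesday on or after it is September 5, 2029 (2 days later).
From September 5, 2029 to December 5, 2031: 117 + 365 + 339 = 821 days (rest of 2029, 2030, to December 5, 2031 in 2031).
821 ÷ 7 = 117 full weeks with remainder 2, so 117 more Wednesdays after the first → 118.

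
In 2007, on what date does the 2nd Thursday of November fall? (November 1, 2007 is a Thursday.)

2007-11-08

November 2007 begins on a Thursday, so the first Thursday is November 1.
The 2nd Thursday is 1 weeks later: 1 + 7 = 8.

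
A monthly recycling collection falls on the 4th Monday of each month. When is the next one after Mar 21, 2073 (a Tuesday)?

Mar 2073 starts on a Wednesday; its first Monday is the 6th, so the 4th Monday is the 27th — Mar 27, 2073.
Mar 27, 2073 is after Mar 21, 2073, so that is the next one.

Mar 27, 2073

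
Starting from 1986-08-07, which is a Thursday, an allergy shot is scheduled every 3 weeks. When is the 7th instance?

1986-12-11

The 7th occurrence is 6 intervals after the first: 6 × 21 = 126 days after 1986-08-07.
August has 31 days — 24 days to the end of August leaves 102.
September has 30 days (72 left).
October has 31 days (41 left).
November has 30 days (11 left).
11 days into December → 1986-12-11.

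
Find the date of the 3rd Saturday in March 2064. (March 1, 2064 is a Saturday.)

15 March 2064

March 2064 begins on a Saturday, so the first Saturday is March 1.
The 3rd Saturday is 2 weeks later: 1 + 14 = 15.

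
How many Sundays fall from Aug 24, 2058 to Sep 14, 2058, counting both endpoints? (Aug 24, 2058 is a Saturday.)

3

Aug 24, 2058 is a Saturday; the first Sunday on or after it is Aug 25, 2058 (1 day later).
From Aug 25, 2058 to Sep 14, 2058: 6 + 14 = 20 days (rest of Aug, Sep).
20 ÷ 7 = 2 full weeks with remainder 6, so 2 more Sundays after the first → 3.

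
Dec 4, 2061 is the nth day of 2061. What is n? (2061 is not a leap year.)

Days in months before Dec: 31 + 28 + 31 + 30 + 31 + 30 + 31 + 31 + 30 + 31 + 30 = 334.
Plus 4 days into Dec → day 338.

338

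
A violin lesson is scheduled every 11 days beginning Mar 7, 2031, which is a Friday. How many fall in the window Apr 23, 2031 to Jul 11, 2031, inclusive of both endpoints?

7

Occurrences land 11·i days after Mar 7, 2031 for i = 0, 1, 2, …
Apr 23, 2031 is 47 days after the start; 47 ÷ 11 = 4 remainder 3; since the remainder is 3, round up to i = 5. First occurrence in the window: #6 on May 1, 2031 (5×11 = 55 days in).
Jul 11, 2031 is 126 days after the start; 126 ÷ 11 = 11 remainder 5. Last occurrence in the window: #12 on Jul 6, 2031.
Occurrences #6 through #12: 7 in total.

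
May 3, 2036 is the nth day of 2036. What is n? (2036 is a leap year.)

124

Days in months before May: 31 + 29 + 31 + 30 = 121.
Plus 3 days into May → day 124.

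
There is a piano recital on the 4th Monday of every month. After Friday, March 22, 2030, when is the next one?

March 2030 starts on a Friday; its first Monday is the 4th, so the 4th Monday is the 25th — March 25, 2030.
March 25, 2030 is after March 22, 2030, so that is the next one.

March 25, 2030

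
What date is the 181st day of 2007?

January has 31 days (181 − 31 = 150 remain).
February has 28 days (150 − 28 = 122 remain).
March has 31 days (122 − 31 = 91 remain).
April has 30 days (91 − 30 = 61 remain).
May has 31 days (61 − 31 = 30 remain).
30 into June → June 30.

30 June 2007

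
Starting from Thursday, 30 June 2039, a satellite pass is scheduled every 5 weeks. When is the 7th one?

26 January 2040

The 7th occurrence is 6 intervals after the first: 6 × 35 = 210 days after 30 June 2039.
June has 30 days — 0 days to the end of June leaves 210.
July has 31 days (179 left).
August has 31 days (148 left).
September has 30 days (118 left).
October has 31 days (87 left).
November has 30 days (57 left).
December has 31 days (26 left).
26 days into January → 26 January 2040.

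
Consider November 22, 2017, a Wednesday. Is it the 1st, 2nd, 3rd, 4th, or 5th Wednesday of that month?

4th

Day 22 falls in week ⌈22/7⌉ of the month.
Days 1–7 hold the 1st Wednesday, 8–14 the 2nd, 15–21 the 3rd, 22–28 the 4th, 29–31 the 5th.
22 is in the range for the 4th.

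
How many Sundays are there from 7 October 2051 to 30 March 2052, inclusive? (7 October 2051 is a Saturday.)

7 October 2051 is a Saturday; the first Sunday on or after it is 8 October 2051 (1 day later).
From 8 October 2051 to 30 March 2052: 23 + 30 + 31 + 31 + 29 + 30 = 174 days (rest of October, November, December, January, February, March).
174 ÷ 7 = 24 full weeks with remainder 6, so 24 more Sundays after the first → 25.

25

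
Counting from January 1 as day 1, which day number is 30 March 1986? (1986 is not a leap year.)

89

Days in months before March: 31 + 28 = 59.
Plus 30 days into March → day 89.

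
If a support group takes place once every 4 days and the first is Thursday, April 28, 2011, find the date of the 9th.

The 9th occurrence is 8 intervals after the first: 8 × 4 = 32 days after April 28, 2011.
April has 30 days — 2 days to the end of April leaves 30.
30 days into May → May 30, 2011.

May 30, 2011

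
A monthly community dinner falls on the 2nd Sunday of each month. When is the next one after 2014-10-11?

2014-10-12

October 2014 starts on a Wednesday; its first Sunday is the 5th, so the 2nd Sunday is the 12th — 2014-10-12.
2014-10-12 is after 2014-10-11, so that is the next one.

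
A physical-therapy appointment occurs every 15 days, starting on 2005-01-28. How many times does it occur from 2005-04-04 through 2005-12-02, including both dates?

Occurrences land 15·i days after 2005-01-28 for i = 0, 1, 2, …
2005-04-04 is 66 days after the start; 66 ÷ 15 = 4 remainder 6; since the remainder is 6, round up to i = 5. First occurrence in the window: #6 on 2005-04-13 (5×15 = 75 days in).
2005-12-02 is 308 days after the start; 308 ÷ 15 = 20 remainder 8. Last occurrence in the window: #21 on 2005-11-24.
Occurrences #6 through #21: 16 in total.

16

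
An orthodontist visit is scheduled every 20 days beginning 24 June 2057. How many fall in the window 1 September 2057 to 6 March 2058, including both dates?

Occurrences land 20·i days after 24 June 2057 for i = 0, 1, 2, …
1 September 2057 is 69 days after the start; 69 ÷ 20 = 3 remainder 9; since the remainder is 9, round up to i = 4. First occurrence in the window: #5 on 12 September 2057 (4×20 = 80 days in).
6 March 2058 is 255 days after the start; 255 ÷ 20 = 12 remainder 15. Last occurrence in the window: #13 on 19 February 2058.
Occurrences #5 through #13: 9 in total.

9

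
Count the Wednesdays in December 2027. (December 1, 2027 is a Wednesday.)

December 1, 2027 is a Wednesday; the first Wednesday on or after it is December 1, 2027.
From December 1, 2027 to December 31, 2027 is 31 − 1 = 30 days.
30 ÷ 7 = 4 full weeks with remainder 2, so 4 more Wednesdays after the first → 5.

5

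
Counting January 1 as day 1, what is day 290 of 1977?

Jan has 31 days (290 − 31 = 259 remain).
Feb has 28 days (259 − 28 = 231 remain).
Mar has 31 days (231 − 31 = 200 remain).
Apr has 30 days (200 − 30 = 170 remain).
May has 31 days (170 − 31 = 139 remain).
Jun has 30 days (139 − 30 = 109 remain).
Jul has 31 days (109 − 31 = 78 remain).
Aug has 31 days (78 − 31 = 47 remain).
Sep has 30 days (47 − 30 = 17 remain).
17 into Oct → Oct 17.

Oct 17, 1977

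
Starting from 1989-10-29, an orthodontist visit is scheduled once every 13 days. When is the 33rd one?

1990-12-19

The 33rd occurrence is 32 intervals after the first: 32 × 13 = 416 days after 1989-10-29.
October has 31 days — 2 days to the end of October leaves 414.
From end of October to end of 1989 is 61 days (353 left).
January has 31 days (322 left).
February has 28 days (294 left).
March has 31 days (263 left).
April has 30 days (233 left).
May has 31 days (202 left).
June has 30 days (172 left).
July has 31 days (141 left).
August has 31 days (110 left).
September has 30 days (80 left).
October has 31 days (49 left).
November has 30 days (19 left).
19 days into December → 1990-12-19.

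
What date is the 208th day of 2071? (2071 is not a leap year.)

January has 31 days (208 − 31 = 177 remain).
February has 28 days (177 − 28 = 149 remain).
March has 31 days (149 − 31 = 118 remain).
April has 30 days (118 − 30 = 88 remain).
May has 31 days (88 − 31 = 57 remain).
June has 30 days (57 − 30 = 27 remain).
27 into July → July 27.

2071-07-27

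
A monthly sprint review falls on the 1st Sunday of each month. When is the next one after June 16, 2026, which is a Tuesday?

July 5, 2026

June 2026 starts on a Monday, so its 1st Sunday is June 7, 2026 (6 days in).
That is not after June 16, 2026, so look at July 2026.
July 2026 starts on a Wednesday, so its 1st Sunday is July 5, 2026 (4 days in).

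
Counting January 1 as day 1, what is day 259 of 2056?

January has 31 days (259 − 31 = 228 remain).
February has 29 days (228 − 29 = 199 remain).
March has 31 days (199 − 31 = 168 remain).
April has 30 days (168 − 30 = 138 remain).
May has 31 days (138 − 31 = 107 remain).
June has 30 days (107 − 30 = 77 remain).
July has 31 days (77 − 31 = 46 remain).
August has 31 days (46 − 31 = 15 remain).
15 into September → September 15.

2056-09-15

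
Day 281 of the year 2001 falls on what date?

Oct 8, 2001

Jan has 31 days (281 − 31 = 250 remain).
Feb has 28 days (250 − 28 = 222 remain).
Mar has 31 days (222 − 31 = 191 remain).
Apr has 30 days (191 − 30 = 161 remain).
May has 31 days (161 − 31 = 130 remain).
Jun has 30 days (130 − 30 = 100 remain).
Jul has 31 days (100 − 31 = 69 remain).
Aug has 31 days (69 − 31 = 38 remain).
Sep has 30 days (38 − 30 = 8 remain).
8 into Oct → Oct 8.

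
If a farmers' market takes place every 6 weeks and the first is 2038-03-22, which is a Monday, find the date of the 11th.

The 11th occurrence is 10 intervals after the first: 10 × 42 = 420 days after 2038-03-22.
March has 31 days — 9 days to the end of March leaves 411.
From end of March to end of 2038 is 275 days (136 left).
January has 31 days (105 left).
February has 28 days (77 left).
March has 31 days (46 left).
April has 30 days (16 left).
16 days into May → 2039-05-16.

2039-05-16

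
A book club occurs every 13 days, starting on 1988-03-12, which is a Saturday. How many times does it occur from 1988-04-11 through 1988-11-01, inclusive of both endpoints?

16

Occurrences land 13·i days after 1988-03-12 for i = 0, 1, 2, …
1988-04-11 is 30 days after the start; 30 ÷ 13 = 2 remainder 4; since the remainder is 4, round up to i = 3. First occurrence in the window: #4 on 1988-04-20 (3×13 = 39 days in).
1988-11-01 is 234 days after the start; 234 ÷ 13 = 18 remainder 0. Last occurrence in the window: #19 on 1988-11-01.
Occurrences #4 through #19: 16 in total.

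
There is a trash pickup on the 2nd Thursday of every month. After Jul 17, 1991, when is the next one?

Jul 1991 starts on a Monday; its first Thursday is the 4th, so the 2nd Thursday is the 11th — Jul 11, 1991.
That is not after Jul 17, 1991, so look at Aug 1991.
Aug 1991 starts on a Thursday; its first Thursday is the 1st, so the 2nd Thursday is the 8th — Aug 8, 1991.

Aug 8, 1991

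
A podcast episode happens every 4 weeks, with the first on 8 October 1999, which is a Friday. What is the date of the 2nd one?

5 November 1999

The 2nd occurrence is 1 interval after the first: 1 × 28 = 28 days after 8 October 1999.
October has 31 days — 23 days to the end of October leaves 5.
5 days into November → 5 November 1999.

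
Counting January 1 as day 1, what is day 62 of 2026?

Jan has 31 days (62 − 31 = 31 remain).
Feb has 28 days (31 − 28 = 3 remain).
3 into Mar → Mar 3.

Mar 3, 2026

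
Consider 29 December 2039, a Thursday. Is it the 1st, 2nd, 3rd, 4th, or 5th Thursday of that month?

Day 29 falls in week ⌈29/7⌉ of the month.
Days 1–7 hold the 1st Thursday, 8–14 the 2nd, 15–21 the 3rd, 22–28 the 4th, 29–31 the 5th.
29 is in the range for the 5th.

5th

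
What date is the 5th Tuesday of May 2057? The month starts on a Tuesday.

May 2057 begins on a Tuesday, so the first Tuesday is May 1.
The 5th Tuesday is 4 weeks later: 1 + 28 = 29.

29 May 2057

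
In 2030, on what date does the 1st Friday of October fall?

The first Friday of October 2030 is October 4.

4 October 2030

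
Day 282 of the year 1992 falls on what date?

8 October 1992

January has 31 days (282 − 31 = 251 remain).
February has 29 days (251 − 29 = 222 remain).
March has 31 days (222 − 31 = 191 remain).
April has 30 days (191 − 30 = 161 remain).
May has 31 days (161 − 31 = 130 remain).
June has 30 days (130 − 30 = 100 remain).
July has 31 days (100 − 31 = 69 remain).
August has 31 days (69 − 31 = 38 remain).
September has 30 days (38 − 30 = 8 remain).
8 into October → October 8.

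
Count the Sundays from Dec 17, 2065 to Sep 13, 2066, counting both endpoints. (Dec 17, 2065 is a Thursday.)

39

Dec 17, 2065 is a Thursday; the first Sunday on or after it is Dec 20, 2065 (3 days later).
From Dec 20, 2065 to Sep 13, 2066: 11 + 31 + 28 + 31 + 30 + 31 + 30 + 31 + 31 + 13 = 267 days (rest of Dec, Jan, Feb, Mar, Apr, May, Jun, Jul, Aug, Sep).
267 ÷ 7 = 38 full weeks with remainder 1, so 38 more Sundays after the first → 39.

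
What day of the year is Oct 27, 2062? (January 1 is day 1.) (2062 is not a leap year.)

300

Days in months before Oct: 31 + 28 + 31 + 30 + 31 + 30 + 31 + 31 + 30 = 273.
Plus 27 days into Oct → day 300.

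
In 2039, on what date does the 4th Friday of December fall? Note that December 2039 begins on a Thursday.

December 2039 begins on a Thursday, so the first Friday is December 2 (1 day later).
The 4th Friday is 3 weeks later: 2 + 21 = 23.

December 23, 2039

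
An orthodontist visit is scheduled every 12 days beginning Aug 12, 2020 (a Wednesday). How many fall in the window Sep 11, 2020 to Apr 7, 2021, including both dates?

Occurrences land 12·i days after Aug 12, 2020 for i = 0, 1, 2, …
Sep 11, 2020 is 30 days after the start; 30 ÷ 12 = 2 remainder 6; since the remainder is 6, round up to i = 3. First occurrence in the window: #4 on Sep 17, 2020 (3×12 = 36 days in).
Apr 7, 2021 is 238 days after the start; 238 ÷ 12 = 19 remainder 10. Last occurrence in the window: #20 on Mar 28, 2021.
Occurrences #4 through #20: 17 in total.

17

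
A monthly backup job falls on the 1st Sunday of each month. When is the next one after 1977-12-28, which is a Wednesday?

1978-01-01

December 1977 starts on a Thursday, so its 1st Sunday is 1977-12-04 (3 days in).
That is not after 1977-12-28, so look at January 1978.
January 1978 starts on a Sunday, so its 1st Sunday is 1978-01-01.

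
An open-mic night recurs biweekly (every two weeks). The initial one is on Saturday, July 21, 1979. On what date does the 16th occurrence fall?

February 16, 1980

The 16th occurrence is 15 intervals after the first: 15 × 14 = 210 days after July 21, 1979.
July has 31 days — 10 days to the end of July leaves 200.
August has 31 days (169 left).
September has 30 days (139 left).
October has 31 days (108 left).
November has 30 days (78 left).
December has 31 days (47 left).
January has 31 days (16 left).
16 days into February → February 16, 1980.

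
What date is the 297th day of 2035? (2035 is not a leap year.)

January has 31 days (297 − 31 = 266 remain).
February has 28 days (266 − 28 = 238 remain).
March has 31 days (238 − 31 = 207 remain).
April has 30 days (207 − 30 = 177 remain).
May has 31 days (177 − 31 = 146 remain).
June has 30 days (146 − 30 = 116 remain).
July has 31 days (116 − 31 = 85 remain).
August has 31 days (85 − 31 = 54 remain).
September has 30 days (54 − 30 = 24 remain).
24 into October → October 24.

2035-10-24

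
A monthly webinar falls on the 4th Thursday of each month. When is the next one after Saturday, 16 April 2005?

April 2005 starts on a Friday; its first Thursday is the 7th, so the 4th Thursday is the 28th — 28 April 2005.
28 April 2005 is after 16 April 2005, so that is the next one.

28 April 2005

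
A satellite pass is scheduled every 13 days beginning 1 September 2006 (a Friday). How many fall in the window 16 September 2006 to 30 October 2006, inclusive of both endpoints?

Occurrences land 13·i days after 1 September 2006 for i = 0, 1, 2, …
16 September 2006 is 15 days after the start; 15 ÷ 13 = 1 remainder 2; since the remainder is 2, round up to i = 2. First occurrence in the window: #3 on 27 September 2006 (2×13 = 26 days in).
30 October 2006 is 59 days after the start; 59 ÷ 13 = 4 remainder 7. Last occurrence in the window: #5 on 23 October 2006.
Occurrences #3 through #5: 3 in total.

3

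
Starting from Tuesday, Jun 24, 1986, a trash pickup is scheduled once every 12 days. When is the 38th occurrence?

Sep 11, 1987

The 38th occurrence is 37 intervals after the first: 37 × 12 = 444 days after Jun 24, 1986.
Jun has 30 days — 6 days to the end of Jun leaves 438.
From end of Jun to end of 1986 is 184 days (254 left).
Jan has 31 days (223 left).
Feb has 28 days (195 left).
Mar has 31 days (164 left).
Apr has 30 days (134 left).
May has 31 days (103 left).
Jun has 30 days (73 left).
Jul has 31 days (42 left).
Aug has 31 days (11 left).
11 days into Sep → Sep 11, 1987.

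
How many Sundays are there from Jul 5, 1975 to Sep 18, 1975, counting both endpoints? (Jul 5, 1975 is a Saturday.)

11

Jul 5, 1975 is a Saturday; the first Sunday on or after it is Jul 6, 1975 (1 day later).
From Jul 6, 1975 to Sep 18, 1975: 25 + 31 + 18 = 74 days (rest of Jul, Aug, Sep).
74 ÷ 7 = 10 full weeks with remainder 4, so 10 more Sundays after the first → 11.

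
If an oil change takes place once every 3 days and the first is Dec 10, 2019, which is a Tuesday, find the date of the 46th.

Apr 23, 2020

The 46th occurrence is 45 intervals after the first: 45 × 3 = 135 days after Dec 10, 2019.
Dec has 31 days — 21 days to the end of Dec leaves 114.
Jan has 31 days (83 left).
Feb has 29 days (54 left).
Mar has 31 days (23 left).
23 days into Apr → Apr 23, 2020.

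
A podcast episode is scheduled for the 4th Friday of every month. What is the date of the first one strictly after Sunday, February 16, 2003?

February 2003 starts on a Saturday; its first Friday is the 7th, so the 4th Friday is the 28th — February 28, 2003.
February 28, 2003 is after February 16, 2003, so that is the next one.

February 28, 2003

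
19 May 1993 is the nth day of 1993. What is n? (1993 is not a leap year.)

Days in months before May: 31 + 28 + 31 + 30 = 120.
Plus 19 days into May → day 139.

139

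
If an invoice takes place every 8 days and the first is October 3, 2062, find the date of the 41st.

August 19, 2063

The 41st occurrence is 40 intervals after the first: 40 × 8 = 320 days after October 3, 2062.
October has 31 days — 28 days to the end of October leaves 292.
November has 30 days (262 left).
December has 31 days (231 left).
January has 31 days (200 left).
February has 28 days (172 left).
March has 31 days (141 left).
April has 30 days (111 left).
May has 31 days (80 left).
June has 30 days (50 left).
July has 31 days (19 left).
19 days into August → August 19, 2063.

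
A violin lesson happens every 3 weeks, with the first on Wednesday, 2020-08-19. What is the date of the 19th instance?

The 19th occurrence is 18 intervals after the first: 18 × 21 = 378 days after 2020-08-19.
August has 31 days — 12 days to the end of August leaves 366.
September has 30 days (336 left).
October has 31 days (305 left).
November has 30 days (275 left).
December has 31 days (244 left).
January has 31 days (213 left).
February has 28 days (185 left).
March has 31 days (154 left).
April has 30 days (124 left).
May has 31 days (93 left).
June has 30 days (63 left).
July has 31 days (32 left).
August has 31 days (1 left).
1 day into September → 2021-09-01.

2021-09-01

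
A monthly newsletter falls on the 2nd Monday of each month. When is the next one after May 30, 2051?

May 2051 starts on a Monday; its first Monday is the 1st, so the 2nd Monday is the 8th — May 8, 2051.
That is not after May 30, 2051, so look at Jun 2051.
Jun 2051 starts on a Thursday; its first Monday is the 5th, so the 2nd Monday is the 12th — Jun 12, 2051.

Jun 12, 2051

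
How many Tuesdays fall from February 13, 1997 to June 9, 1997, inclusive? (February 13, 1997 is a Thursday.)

16

February 13, 1997 is a Thursday; the first Tuesday on or after it is February 18, 1997 (5 days later).
From February 18, 1997 to June 9, 1997: 10 + 31 + 30 + 31 + 9 = 111 days (rest of February, March, April, May, June).
111 ÷ 7 = 15 full weeks with remainder 6, so 15 more Tuesdays after the first → 16.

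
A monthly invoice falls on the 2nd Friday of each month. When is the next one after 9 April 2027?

14 May 2027

April 2027 starts on a Thursday; its first Friday is the 2nd, so the 2nd Friday is the 9th — 9 April 2027.
That is not after 9 April 2027, so look at May 2027.
May 2027 starts on a Saturday; its first Friday is the 7th, so the 2nd Friday is the 14th — 14 May 2027.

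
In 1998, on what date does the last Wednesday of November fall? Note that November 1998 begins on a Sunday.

25 November 1998

November 1998 begins on a Sunday, so the first Wednesday is November 4 (3 days later).
November 1998 has 30 days. Adding weeks: 4, 11, 18, 25 — the last one ≤ 30 is the 25th.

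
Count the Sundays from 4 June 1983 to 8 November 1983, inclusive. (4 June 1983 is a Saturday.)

23

4 June 1983 is a Saturday; the first Sunday on or after it is 5 June 1983 (1 day later).
From 5 June 1983 to 8 November 1983: 25 + 31 + 31 + 30 + 31 + 8 = 156 days (rest of June, July, August, September, October, November).
156 ÷ 7 = 22 full weeks with remainder 2, so 22 more Sundays after the first → 23.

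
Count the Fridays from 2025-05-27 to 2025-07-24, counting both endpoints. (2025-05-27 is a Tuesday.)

8

2025-05-27 is a Tuesday; the first Friday on or after it is 2025-05-30 (3 days later).
From 2025-05-30 to 2025-07-24: 1 + 30 + 24 = 55 days (rest of May, June, July).
55 ÷ 7 = 7 full weeks with remainder 6, so 7 more Fridays after the first → 8.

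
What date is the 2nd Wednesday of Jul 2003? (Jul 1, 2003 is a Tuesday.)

Jul 9, 2003

Jul 2003 begins on a Tuesday, so the first Wednesday is Jul 2 (1 day later).
The 2nd Wednesday is 1 weeks later: 2 + 7 = 9.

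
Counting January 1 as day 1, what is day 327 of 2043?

2043-11-23

January has 31 days (327 − 31 = 296 remain).
February has 28 days (296 − 28 = 268 remain).
March has 31 days (268 − 31 = 237 remain).
April has 30 days (237 − 30 = 207 remain).
May has 31 days (207 − 31 = 176 remain).
June has 30 days (176 − 30 = 146 remain).
July has 31 days (146 − 31 = 115 remain).
August has 31 days (115 − 31 = 84 remain).
September has 30 days (84 − 30 = 54 remain).
October has 31 days (54 − 31 = 23 remain).
23 into November → November 23.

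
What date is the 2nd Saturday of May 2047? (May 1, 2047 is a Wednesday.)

11 May 2047

May 2047 begins on a Wednesday, so the first Saturday is May 4 (3 days later).
The 2nd Saturday is 1 weeks later: 4 + 7 = 11.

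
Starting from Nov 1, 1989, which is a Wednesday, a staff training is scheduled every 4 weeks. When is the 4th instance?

The 4th occurrence is 3 intervals after the first: 3 × 28 = 84 days after Nov 1, 1989.
Nov has 30 days — 29 days to the end of Nov leaves 55.
Dec has 31 days (24 left).
24 days into Jan → Jan 24, 1990.

Jan 24, 1990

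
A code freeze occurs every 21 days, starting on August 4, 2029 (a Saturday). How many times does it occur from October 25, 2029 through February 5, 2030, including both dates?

Occurrences land 21·i days after August 4, 2029 for i = 0, 1, 2, …
October 25, 2029 is 82 days after the start; 82 ÷ 21 = 3 remainder 19; since the remainder is 19, round up to i = 4. First occurrence in the window: #5 on October 27, 2029 (4×21 = 84 days in).
February 5, 2030 is 185 days after the start; 185 ÷ 21 = 8 remainder 17. Last occurrence in the window: #9 on January 19, 2030.
Occurrences #5 through #9: 5 in total.

5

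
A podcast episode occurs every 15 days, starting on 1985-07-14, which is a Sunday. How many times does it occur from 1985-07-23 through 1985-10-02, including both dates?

Occurrences land 15·i days after 1985-07-14 for i = 0, 1, 2, …
1985-07-23 is 9 days after the start; 9 ÷ 15 = 0 remainder 9; since the remainder is 9, round up to i = 1. First occurrence in the window: #2 on 1985-07-29 (1×15 = 15 days in).
1985-10-02 is 80 days after the start; 80 ÷ 15 = 5 remainder 5. Last occurrence in the window: #6 on 1985-09-27.
Occurrences #2 through #6: 5 in total.

5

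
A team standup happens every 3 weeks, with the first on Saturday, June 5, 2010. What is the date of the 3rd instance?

The 3rd occurrence is 2 intervals after the first: 2 × 21 = 42 days after June 5, 2010.
June has 30 days — 25 days to the end of June leaves 17.
17 days into July → July 17, 2010.

July 17, 2010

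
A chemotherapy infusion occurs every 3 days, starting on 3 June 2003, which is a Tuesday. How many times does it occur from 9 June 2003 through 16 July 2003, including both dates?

13

Occurrences land 3·i days after 3 June 2003 for i = 0, 1, 2, …
9 June 2003 is 6 days after the start; 6 ÷ 3 = 2 remainder 0. First occurrence in the window: #3 on 9 June 2003 (2×3 = 6 days in).
16 July 2003 is 43 days after the start; 43 ÷ 3 = 14 remainder 1. Last occurrence in the window: #15 on 15 July 2003.
Occurrences #3 through #15: 13 in total.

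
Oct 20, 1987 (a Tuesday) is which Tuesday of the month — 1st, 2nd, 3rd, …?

Day 20 falls in week ⌈20/7⌉ of the month.
Days 1–7 hold the 1st Tuesday, 8–14 the 2nd, 15–21 the 3rd, 22–28 the 4th, 29–31 the 5th.
20 is in the range for the 3rd.

3rd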